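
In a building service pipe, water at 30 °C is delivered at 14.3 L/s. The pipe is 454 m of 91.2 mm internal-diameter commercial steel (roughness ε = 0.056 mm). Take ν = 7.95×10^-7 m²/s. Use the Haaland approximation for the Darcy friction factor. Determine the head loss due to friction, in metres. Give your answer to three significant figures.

h_f ≈ 23.0 m

V = 4Q/(πD²) = 4·0.0143/(π·0.0912²) = 2.189 m/s
Re = VD/ν = 2.189·0.0912/7.95×10^-7 = 2.51×10^5 → turbulent
ε/D = 0.056/91.2 = 6.14×10^-4
Haaland: f = 0.01891
h_f = f(L/D)V²/(2g) = 0.01891·(454/0.0912)·2.189²/(2·9.81) = 22.99 m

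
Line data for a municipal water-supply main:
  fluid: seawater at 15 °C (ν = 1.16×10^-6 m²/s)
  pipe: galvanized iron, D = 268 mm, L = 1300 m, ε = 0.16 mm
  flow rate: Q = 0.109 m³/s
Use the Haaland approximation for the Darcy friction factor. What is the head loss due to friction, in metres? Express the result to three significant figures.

h_f ≈ 16.8 m

V = 4Q/(πD²) = 4·0.109/(π·0.268²) = 1.932 m/s
Re = VD/ν = 1.932·0.268/1.16×10^-6 = 4.46×10^5 → turbulent
ε/D = 0.16/268 = 5.97×10^-4
Haaland: f = 0.01825
h_f = f(L/D)V²/(2g) = 0.01825·(1300/0.268)·1.932²/(2·9.81) = 16.85 m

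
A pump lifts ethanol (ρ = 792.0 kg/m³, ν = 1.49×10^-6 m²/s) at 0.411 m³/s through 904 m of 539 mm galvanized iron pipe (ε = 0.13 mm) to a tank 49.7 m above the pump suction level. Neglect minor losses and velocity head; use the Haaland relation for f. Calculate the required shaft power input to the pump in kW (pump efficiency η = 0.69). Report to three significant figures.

P_shaft ≈ 250 kW

V = 4Q/(πD²) = 1.801 m/s; Re = 6.52×10^5; ε/D = 2.41×10^-4; f = 0.01538
h_f = f(L/D)V²/2g = 4.266 m
Total head H = z + h_f = 49.7 + 4.266 = 53.97 m
P_hyd = ρgQH = 792.0·9.81·0.411·53.97 = 172.3 kW
P_shaft = P_hyd/η = 172.3/0.69 = 249.8 kW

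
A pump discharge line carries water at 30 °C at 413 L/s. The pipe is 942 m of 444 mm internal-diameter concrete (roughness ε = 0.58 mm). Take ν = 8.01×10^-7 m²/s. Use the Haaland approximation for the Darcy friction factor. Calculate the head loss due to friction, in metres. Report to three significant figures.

h_f ≈ 16.3 m

V = 4Q/(πD²) = 4·0.413/(π·0.444²) = 2.667 m/s
Re = VD/ν = 2.667·0.444/8.01×10^-7 = 1.48×10^6 → turbulent
ε/D = 0.58/444 = 0.00131
Haaland: f = 0.02117
h_f = f(L/D)V²/(2g) = 0.02117·(942/0.444)·2.667²/(2·9.81) = 16.29 m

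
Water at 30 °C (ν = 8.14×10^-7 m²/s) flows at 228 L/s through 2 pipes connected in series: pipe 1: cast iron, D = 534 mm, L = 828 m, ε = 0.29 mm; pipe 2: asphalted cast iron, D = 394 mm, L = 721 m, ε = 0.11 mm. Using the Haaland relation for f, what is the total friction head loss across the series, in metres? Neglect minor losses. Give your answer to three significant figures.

H ≈ 6.49 m

Pipe 1: V = 1.018 m/s, Re = 6.68×10^5, ε/D = 5.43×10^-4, f = 0.01766, h_1 = f(L/D)V²/2g = 1.446 m
Pipe 2: V = 1.870 m/s, Re = 9.05×10^5, ε/D = 2.79×10^-4, f = 0.01547, h_2 = f(L/D)V²/2g = 5.047 m
Series → Q common, losses add: H = Σh = 6.493 m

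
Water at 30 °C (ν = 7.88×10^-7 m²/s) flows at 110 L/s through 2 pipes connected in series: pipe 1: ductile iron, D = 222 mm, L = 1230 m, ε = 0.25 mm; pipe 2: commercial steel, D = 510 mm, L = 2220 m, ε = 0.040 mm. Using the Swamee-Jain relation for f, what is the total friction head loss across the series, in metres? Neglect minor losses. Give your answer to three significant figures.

Pipe 1: V = 2.842 m/s, Re = 8.01×10^5, ε/D = 0.00113, f = 0.02066, h_1 = f(L/D)V²/2g = 47.12 m
Pipe 2: V = 0.5385 m/s, Re = 3.49×10^5, ε/D = 7.84×10^-5, f = 0.01490, h_2 = f(L/D)V²/2g = 0.9587 m
Series → Q common, losses add: H = Σh = 48.08 m

H ≈ 48.1 m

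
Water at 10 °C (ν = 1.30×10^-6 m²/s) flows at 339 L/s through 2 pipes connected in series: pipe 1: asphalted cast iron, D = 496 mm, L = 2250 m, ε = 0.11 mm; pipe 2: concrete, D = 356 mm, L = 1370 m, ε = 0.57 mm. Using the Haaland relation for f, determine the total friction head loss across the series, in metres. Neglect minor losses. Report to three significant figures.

H ≈ 61.6 m

Pipe 1: V = 1.754 m/s, Re = 6.69×10^5, ε/D = 2.22×10^-4, f = 0.01517, h_1 = f(L/D)V²/2g = 10.80 m
Pipe 2: V = 3.406 m/s, Re = 9.33×10^5, ε/D = 0.00160, f = 0.02234, h_2 = f(L/D)V²/2g = 50.83 m
Series → Q common, losses add: H = Σh = 61.63 m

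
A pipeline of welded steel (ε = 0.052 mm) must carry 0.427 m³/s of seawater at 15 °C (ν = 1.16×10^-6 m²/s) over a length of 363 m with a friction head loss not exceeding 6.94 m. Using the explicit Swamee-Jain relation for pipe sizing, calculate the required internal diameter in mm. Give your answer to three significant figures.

Swamee-Jain (Type III): D = 0.66·[ε^1.25·(LQ²/(gh_f))^4.75 + ν·Q^9.4·(L/(gh_f))^5.2]^0.04
LQ²/(gh_f) = 0.9722; L/(gh_f) = 5.332
Term 1 = ε^1.25·(…)^4.75 = 3.86×10^-6; Term 2 = ν·Q^9.4·(…)^5.2 = 2.35×10^-6
D = 0.66·(3.86×10^-6 + 2.35×10^-6)^0.04 = 0.4086 m = 409 mm
Check: V = 3.26 m/s, Re = 1.15×10^6, f = 0.01376, h_f = 6.61 m ≈ 6.94 m ✓

D ≈ 409 mm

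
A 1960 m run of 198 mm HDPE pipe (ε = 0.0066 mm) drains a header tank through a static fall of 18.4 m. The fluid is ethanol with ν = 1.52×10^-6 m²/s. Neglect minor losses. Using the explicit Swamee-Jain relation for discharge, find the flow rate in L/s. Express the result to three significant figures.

Swamee-Jain (Type II): Q = -0.965·√(gD⁵h_f/L)·ln[ε/(3.7D) + √(3.17ν²L/(gD³h_f))]
√(gD⁵h_f/L) = √(9.81·0.198⁵·18.4/1960) = 0.005294
ε/(3.7D) = 9.01×10^-6; √(3.17ν²L/(gD³h_f)) = 1.01×10^-4
Q = -0.965·0.005294·ln(1.102×10^-4) = 0.04655 m³/s
Check: V = 1.51 m/s, Re = 1.97×10^5, f = 0.01588, h_f = 18.3 m ≈ 18.4 m ✓

Q ≈ 46.6 L/s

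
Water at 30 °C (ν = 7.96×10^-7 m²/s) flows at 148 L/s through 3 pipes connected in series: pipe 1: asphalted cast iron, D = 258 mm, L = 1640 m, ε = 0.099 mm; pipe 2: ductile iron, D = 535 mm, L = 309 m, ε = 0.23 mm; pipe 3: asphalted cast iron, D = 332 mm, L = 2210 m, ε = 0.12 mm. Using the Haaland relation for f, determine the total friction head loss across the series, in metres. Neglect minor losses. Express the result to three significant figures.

Pipe 1: V = 2.831 m/s, Re = 9.18×10^5, ε/D = 3.84×10^-4, f = 0.01636, h_1 = f(L/D)V²/2g = 42.47 m
Pipe 2: V = 0.6584 m/s, Re = 4.42×10^5, ε/D = 4.30×10^-4, f = 0.01723, h_2 = f(L/D)V²/2g = 0.2198 m
Pipe 3: V = 1.710 m/s, Re = 7.13×10^5, ε/D = 3.61×10^-4, f = 0.01634, h_3 = f(L/D)V²/2g = 16.20 m
Series → Q common, losses add: H = Σh = 58.90 m

H ≈ 58.9 m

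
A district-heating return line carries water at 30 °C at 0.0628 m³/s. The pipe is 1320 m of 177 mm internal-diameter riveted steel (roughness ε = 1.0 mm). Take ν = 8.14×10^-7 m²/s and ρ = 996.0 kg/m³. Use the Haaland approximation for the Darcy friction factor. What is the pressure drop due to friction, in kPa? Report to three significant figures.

Δp ≈ 768 kPa

V = 4Q/(πD²) = 4·0.0628/(π·0.177²) = 2.552 m/s
Re = VD/ν = 2.552·0.177/8.14×10^-7 = 5.55×10^5 → turbulent
ε/D = 1.0/177 = 0.00565
Haaland: f = 0.03173
h_f = f(L/D)V²/(2g) = 0.03173·(1320/0.177)·2.552²/(2·9.81) = 78.56 m
Δp = ρg·h_f = 996.0·9.81·78.56 = 767.6 kPa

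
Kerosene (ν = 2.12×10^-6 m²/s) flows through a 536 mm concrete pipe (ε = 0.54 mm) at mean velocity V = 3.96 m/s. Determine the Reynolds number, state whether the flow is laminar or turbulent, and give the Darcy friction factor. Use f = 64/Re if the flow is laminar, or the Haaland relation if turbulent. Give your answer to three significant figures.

Re ≈ 1.00×10^6; turbulent; f ≈ 0.0200

Re = VD/ν = 3.960·0.536/2.12×10^-6 = 1.00×10^6
Re > 4000 → turbulent; ε/D = 0.00101
Haaland: f = 0.01998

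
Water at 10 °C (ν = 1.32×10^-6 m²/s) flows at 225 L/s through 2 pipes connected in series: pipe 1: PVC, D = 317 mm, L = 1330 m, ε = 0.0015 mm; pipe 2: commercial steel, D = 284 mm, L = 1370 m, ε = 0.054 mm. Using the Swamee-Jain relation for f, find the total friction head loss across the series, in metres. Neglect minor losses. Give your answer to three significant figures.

Pipe 1: V = 2.851 m/s, Re = 6.85×10^5, ε/D = 4.73×10^-6, f = 0.01248, h_1 = f(L/D)V²/2g = 21.69 m
Pipe 2: V = 3.552 m/s, Re = 7.64×10^5, ε/D = 1.90×10^-4, f = 0.01491, h_2 = f(L/D)V²/2g = 46.26 m
Series → Q common, losses add: H = Σh = 67.95 m

H ≈ 67.9 m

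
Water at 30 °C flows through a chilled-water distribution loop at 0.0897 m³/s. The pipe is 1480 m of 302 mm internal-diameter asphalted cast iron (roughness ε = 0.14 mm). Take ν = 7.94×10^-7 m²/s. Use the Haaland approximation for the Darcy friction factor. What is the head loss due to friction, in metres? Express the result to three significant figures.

h_f ≈ 6.81 m

V = 4Q/(πD²) = 4·0.0897/(π·0.302²) = 1.252 m/s
Re = VD/ν = 1.252·0.302/7.94×10^-7 = 4.76×10^5 → turbulent
ε/D = 0.14/302 = 4.64×10^-4
Haaland: f = 0.01738
h_f = f(L/D)V²/(2g) = 0.01738·(1480/0.302)·1.252²/(2·9.81) = 6.808 m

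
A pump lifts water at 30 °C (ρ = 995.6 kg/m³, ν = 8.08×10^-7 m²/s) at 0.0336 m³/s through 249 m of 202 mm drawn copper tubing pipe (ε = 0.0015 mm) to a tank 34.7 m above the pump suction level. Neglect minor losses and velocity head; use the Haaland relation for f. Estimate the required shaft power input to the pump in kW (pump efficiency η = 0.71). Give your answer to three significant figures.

P_shaft ≈ 16.5 kW

V = 4Q/(πD²) = 1.048 m/s; Re = 2.62×10^5; ε/D = 7.43×10^-6; f = 0.01477
h_f = f(L/D)V²/2g = 1.020 m
Total head H = z + h_f = 34.7 + 1.020 = 35.72 m
P_hyd = ρgQH = 995.6·9.81·0.0336·35.72 = 11.72 kW
P_shaft = P_hyd/η = 11.72/0.71 = 16.51 kW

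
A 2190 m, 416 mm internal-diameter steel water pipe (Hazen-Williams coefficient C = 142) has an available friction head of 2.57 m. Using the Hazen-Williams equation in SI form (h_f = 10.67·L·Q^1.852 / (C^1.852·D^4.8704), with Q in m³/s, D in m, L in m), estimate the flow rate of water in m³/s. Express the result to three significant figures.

Rearranging: Q = [h_f·C^1.852·D^4.8704 / (10.67·L)]^(1/1.852)
Q = [2.57·142^1.852·0.416^4.8704 / (10.67·2190)]^0.540 = 0.1031 m³/s

Q ≈ 0.103 m³/s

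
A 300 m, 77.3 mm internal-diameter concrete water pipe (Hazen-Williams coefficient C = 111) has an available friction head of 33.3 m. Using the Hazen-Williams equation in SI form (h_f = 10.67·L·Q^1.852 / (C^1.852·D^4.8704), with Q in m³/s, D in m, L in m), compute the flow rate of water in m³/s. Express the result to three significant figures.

Q ≈ 0.0112 m³/s

Rearranging: Q = [h_f·C^1.852·D^4.8704 / (10.67·L)]^(1/1.852)
Q = [33.3·111^1.852·0.0773^4.8704 / (10.67·300)]^0.540 = 0.01124 m³/s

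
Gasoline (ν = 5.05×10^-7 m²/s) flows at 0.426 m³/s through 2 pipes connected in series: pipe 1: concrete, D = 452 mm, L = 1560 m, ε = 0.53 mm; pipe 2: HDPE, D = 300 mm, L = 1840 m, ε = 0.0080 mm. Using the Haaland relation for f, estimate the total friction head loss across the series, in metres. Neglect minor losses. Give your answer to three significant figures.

Pipe 1: V = 2.655 m/s, Re = 2.38×10^6, ε/D = 0.00117, f = 0.02056, h_1 = f(L/D)V²/2g = 25.49 m
Pipe 2: V = 6.027 m/s, Re = 3.58×10^6, ε/D = 2.67×10^-5, f = 0.01054, h_2 = f(L/D)V²/2g = 119.7 m
Series → Q common, losses add: H = Σh = 145.2 m

H ≈ 145 m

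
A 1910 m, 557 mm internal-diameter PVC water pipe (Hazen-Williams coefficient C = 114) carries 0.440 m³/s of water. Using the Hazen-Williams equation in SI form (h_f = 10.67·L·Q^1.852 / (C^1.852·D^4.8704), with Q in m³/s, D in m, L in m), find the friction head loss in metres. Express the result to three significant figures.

h_f ≈ 11.9 m

h_f = 10.67·1910·0.440^1.852 / (114^1.852·0.557^4.8704) = 11.95 m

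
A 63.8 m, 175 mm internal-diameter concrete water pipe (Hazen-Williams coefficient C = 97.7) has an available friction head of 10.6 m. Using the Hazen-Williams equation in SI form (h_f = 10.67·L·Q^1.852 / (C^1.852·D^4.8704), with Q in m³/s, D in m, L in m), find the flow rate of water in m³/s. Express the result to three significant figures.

Q ≈ 0.105 m³/s

Rearranging: Q = [h_f·C^1.852·D^4.8704 / (10.67·L)]^(1/1.852)
Q = [10.6·97.7^1.852·0.175^4.8704 / (10.67·63.8)]^0.540 = 0.1055 m³/s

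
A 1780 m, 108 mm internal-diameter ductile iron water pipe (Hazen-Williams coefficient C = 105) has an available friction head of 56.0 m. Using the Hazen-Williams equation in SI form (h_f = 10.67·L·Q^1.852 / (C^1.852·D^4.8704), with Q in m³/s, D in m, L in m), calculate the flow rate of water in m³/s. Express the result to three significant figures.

Q ≈ 0.0130 m³/s

Rearranging: Q = [h_f·C^1.852·D^4.8704 / (10.67·L)]^(1/1.852)
Q = [56.0·105^1.852·0.108^4.8704 / (10.67·1780)]^0.540 = 0.01297 m³/s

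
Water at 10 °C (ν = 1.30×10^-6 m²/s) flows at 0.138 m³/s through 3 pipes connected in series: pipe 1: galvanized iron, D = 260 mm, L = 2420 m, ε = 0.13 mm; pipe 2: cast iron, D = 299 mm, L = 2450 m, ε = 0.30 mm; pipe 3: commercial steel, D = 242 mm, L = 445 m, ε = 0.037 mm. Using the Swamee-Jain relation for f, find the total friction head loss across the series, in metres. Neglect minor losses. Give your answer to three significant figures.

H ≈ 102 m

Pipe 1: V = 2.599 m/s, Re = 5.20×10^5, ε/D = 5.00×10^-4, f = 0.01774, h_1 = f(L/D)V²/2g = 56.86 m
Pipe 2: V = 1.965 m/s, Re = 4.52×10^5, ε/D = 0.00100, f = 0.02043, h_2 = f(L/D)V²/2g = 32.96 m
Pipe 3: V = 3.000 m/s, Re = 5.59×10^5, ε/D = 1.53×10^-4, f = 0.01489, h_3 = f(L/D)V²/2g = 12.56 m
Series → Q common, losses add: H = Σh = 102.4 m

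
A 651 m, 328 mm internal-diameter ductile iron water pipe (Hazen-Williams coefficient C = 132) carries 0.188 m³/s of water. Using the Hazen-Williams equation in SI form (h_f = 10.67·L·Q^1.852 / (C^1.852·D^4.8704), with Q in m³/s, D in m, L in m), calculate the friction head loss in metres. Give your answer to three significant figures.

h_f ≈ 8.47 m

h_f = 10.67·651·0.188^1.852 / (132^1.852·0.328^4.8704) = 8.474 m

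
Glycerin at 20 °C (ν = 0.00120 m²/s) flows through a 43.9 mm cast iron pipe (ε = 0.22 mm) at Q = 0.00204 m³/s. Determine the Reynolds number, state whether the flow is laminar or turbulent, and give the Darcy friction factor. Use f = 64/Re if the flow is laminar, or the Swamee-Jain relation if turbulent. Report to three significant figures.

V = 4Q/(πD²) = 1.348 m/s
Re = VD/ν = 1.348·0.0439/0.00120 = 49.3
Re < 2300 → laminar → f = 64/Re = 1.298

Re ≈ 49.3; laminar; f = 64/Re ≈ 1.30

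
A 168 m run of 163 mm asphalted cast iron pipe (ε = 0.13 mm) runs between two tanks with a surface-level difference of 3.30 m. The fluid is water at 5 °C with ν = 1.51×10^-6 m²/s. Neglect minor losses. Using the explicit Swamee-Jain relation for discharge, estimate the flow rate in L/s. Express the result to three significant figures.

Q ≈ 36.7 L/s

Swamee-Jain (Type II): Q = -0.965·√(gD⁵h_f/L)·ln[ε/(3.7D) + √(3.17ν²L/(gD³h_f))]
√(gD⁵h_f/L) = √(9.81·0.163⁵·3.30/168) = 0.004709
ε/(3.7D) = 2.16×10^-4; √(3.17ν²L/(gD³h_f)) = 9.31×10^-5
Q = -0.965·0.004709·ln(3.086×10^-4) = 0.03673 m³/s
Check: V = 1.76 m/s, Re = 1.90×10^5, f = 0.02043, h_f = 3.32 m ≈ 3.30 m ✓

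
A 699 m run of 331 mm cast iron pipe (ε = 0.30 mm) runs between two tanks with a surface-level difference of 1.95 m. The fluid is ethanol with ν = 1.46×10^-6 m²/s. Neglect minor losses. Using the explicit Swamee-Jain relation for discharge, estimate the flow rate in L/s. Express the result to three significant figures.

Q ≈ 80.7 L/s

Swamee-Jain (Type II): Q = -0.965·√(gD⁵h_f/L)·ln[ε/(3.7D) + √(3.17ν²L/(gD³h_f))]
√(gD⁵h_f/L) = √(9.81·0.331⁵·1.95/699) = 0.01043
ε/(3.7D) = 2.45×10^-4; √(3.17ν²L/(gD³h_f)) = 8.25×10^-5
Q = -0.965·0.01043·ln(3.275×10^-4) = 0.08074 m³/s
Check: V = 0.938 m/s, Re = 2.13×10^5, f = 0.02073, h_f = 1.96 m ≈ 1.95 m ✓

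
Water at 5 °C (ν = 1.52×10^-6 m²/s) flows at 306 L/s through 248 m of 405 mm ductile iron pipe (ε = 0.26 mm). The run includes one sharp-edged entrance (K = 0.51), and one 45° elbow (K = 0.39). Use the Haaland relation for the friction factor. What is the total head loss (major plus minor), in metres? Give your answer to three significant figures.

H_L ≈ 3.48 m

V = 4Q/(πD²) = 2.375 m/s; V²/2g = 0.2876 m
Re = 6.33×10^5, ε/D = 6.42×10^-4 → f = 0.01828 (Haaland)
Major: h_f = f(L/D)·V²/2g = 0.01828·612.3·0.2876 = 3.219 m
Minor: ΣK = 0.900; h_m = ΣK·V²/2g = 0.2588 m
Total H_L = 3.219 + 0.2588 = 3.478 m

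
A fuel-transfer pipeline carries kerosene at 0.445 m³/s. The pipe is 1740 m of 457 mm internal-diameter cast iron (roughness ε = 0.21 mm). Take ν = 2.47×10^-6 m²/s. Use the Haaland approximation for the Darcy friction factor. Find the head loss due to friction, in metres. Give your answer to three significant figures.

V = 4Q/(πD²) = 4·0.445/(π·0.457²) = 2.713 m/s
Re = VD/ν = 2.713·0.457/2.47×10^-6 = 5.02×10^5 → turbulent
ε/D = 0.21/457 = 4.60×10^-4
Haaland: f = 0.01731
h_f = f(L/D)V²/(2g) = 0.01731·(1740/0.457)·2.713²/(2·9.81) = 24.73 m

h_f ≈ 24.7 m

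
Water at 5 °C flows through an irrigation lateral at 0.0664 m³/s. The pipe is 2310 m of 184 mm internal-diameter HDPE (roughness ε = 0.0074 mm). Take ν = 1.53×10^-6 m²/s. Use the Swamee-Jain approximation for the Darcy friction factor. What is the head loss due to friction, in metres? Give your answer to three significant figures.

h_f ≈ 59.2 m

V = 4Q/(πD²) = 4·0.0664/(π·0.184²) = 2.497 m/s
Re = VD/ν = 2.497·0.184/1.53×10^-6 = 3.00×10^5 → turbulent
ε/D = 0.0074/184 = 4.02×10^-5
Swamee-Jain: f = 0.01483
h_f = f(L/D)V²/(2g) = 0.01483·(2310/0.184)·2.497²/(2·9.81) = 59.17 m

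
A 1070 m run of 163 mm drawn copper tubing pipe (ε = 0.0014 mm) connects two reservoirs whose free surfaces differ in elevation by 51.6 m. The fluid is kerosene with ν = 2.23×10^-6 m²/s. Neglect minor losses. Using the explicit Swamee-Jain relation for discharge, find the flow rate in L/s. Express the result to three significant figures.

Q ≈ 66.3 L/s

Swamee-Jain (Type II): Q = -0.965·√(gD⁵h_f/L)·ln[ε/(3.7D) + √(3.17ν²L/(gD³h_f))]
√(gD⁵h_f/L) = √(9.81·0.163⁵·51.6/1070) = 0.007378
ε/(3.7D) = 2.32×10^-6; √(3.17ν²L/(gD³h_f)) = 8.77×10^-5
Q = -0.965·0.007378·ln(9.004×10^-5) = 0.06632 m³/s
Check: V = 3.18 m/s, Re = 2.32×10^5, f = 0.01518, h_f = 51.3 m ≈ 51.6 m ✓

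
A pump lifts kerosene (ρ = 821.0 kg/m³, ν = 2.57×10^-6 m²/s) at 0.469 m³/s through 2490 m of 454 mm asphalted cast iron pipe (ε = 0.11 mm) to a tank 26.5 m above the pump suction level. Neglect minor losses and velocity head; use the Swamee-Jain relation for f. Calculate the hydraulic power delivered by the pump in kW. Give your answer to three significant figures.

P_hyd ≈ 241 kW

V = 4Q/(πD²) = 2.897 m/s; Re = 5.12×10^5; ε/D = 2.42×10^-4; f = 0.01586
h_f = f(L/D)V²/2g = 37.22 m
Total head H = z + h_f = 26.5 + 37.22 = 63.72 m
P_hyd = ρgQH = 821.0·9.81·0.469·63.72 = 240.7 kW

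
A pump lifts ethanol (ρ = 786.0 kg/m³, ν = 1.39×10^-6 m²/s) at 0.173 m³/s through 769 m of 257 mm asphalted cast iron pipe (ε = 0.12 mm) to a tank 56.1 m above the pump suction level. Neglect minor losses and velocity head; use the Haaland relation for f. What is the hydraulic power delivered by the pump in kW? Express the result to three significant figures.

V = 4Q/(πD²) = 3.335 m/s; Re = 6.17×10^5; ε/D = 4.67×10^-4; f = 0.01721
h_f = f(L/D)V²/2g = 29.19 m
Total head H = z + h_f = 56.1 + 29.19 = 85.29 m
P_hyd = ρgQH = 786.0·9.81·0.173·85.29 = 113.8 kW

P_hyd ≈ 114 kW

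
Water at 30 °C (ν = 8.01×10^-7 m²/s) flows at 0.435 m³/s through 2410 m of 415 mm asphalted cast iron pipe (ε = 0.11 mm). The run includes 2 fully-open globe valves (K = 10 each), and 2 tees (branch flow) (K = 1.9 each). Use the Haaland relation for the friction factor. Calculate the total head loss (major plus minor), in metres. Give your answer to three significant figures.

V = 4Q/(πD²) = 3.216 m/s; V²/2g = 0.5271 m
Re = 1.67×10^6, ε/D = 2.65×10^-4 → f = 0.01501 (Haaland)
Major: h_f = f(L/D)·V²/2g = 0.01501·5807·0.5271 = 45.95 m
Minor: ΣK = 23.8; h_m = ΣK·V²/2g = 12.55 m
Total H_L = 45.95 + 12.55 = 58.50 m

H_L ≈ 58.5 m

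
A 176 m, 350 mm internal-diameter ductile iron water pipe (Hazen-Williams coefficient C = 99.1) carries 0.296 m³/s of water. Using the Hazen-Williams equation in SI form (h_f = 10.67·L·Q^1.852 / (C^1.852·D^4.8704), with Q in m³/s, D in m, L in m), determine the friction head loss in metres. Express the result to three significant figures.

h_f = 10.67·176·0.296^1.852 / (99.1^1.852·0.350^4.8704) = 6.582 m

h_f ≈ 6.58 m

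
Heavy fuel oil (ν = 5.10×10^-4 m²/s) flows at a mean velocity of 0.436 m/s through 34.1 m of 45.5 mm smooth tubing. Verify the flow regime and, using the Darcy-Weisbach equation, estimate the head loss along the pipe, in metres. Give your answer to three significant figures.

Re = VD/ν = 0.436·0.04550/5.10×10^-4 = 38.9 → laminar (Re < 2300)
f = 64/Re = 1.645
h_f = f(L/D)V²/(2g) = 1.645·(34.1/0.04550)·0.436²/(2·9.81) = 11.95 m

h_f ≈ 11.9 m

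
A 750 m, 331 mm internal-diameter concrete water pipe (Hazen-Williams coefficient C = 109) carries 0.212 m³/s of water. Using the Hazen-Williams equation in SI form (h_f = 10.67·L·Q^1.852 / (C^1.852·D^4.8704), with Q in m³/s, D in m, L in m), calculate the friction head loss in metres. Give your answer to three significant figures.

h_f = 10.67·750·0.212^1.852 / (109^1.852·0.331^4.8704) = 16.63 m

h_f ≈ 16.6 m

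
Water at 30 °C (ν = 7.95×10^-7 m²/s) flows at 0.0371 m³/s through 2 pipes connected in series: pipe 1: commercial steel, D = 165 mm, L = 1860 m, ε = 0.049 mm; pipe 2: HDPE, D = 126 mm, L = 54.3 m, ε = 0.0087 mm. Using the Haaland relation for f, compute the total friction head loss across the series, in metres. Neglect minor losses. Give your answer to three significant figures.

H ≈ 31.3 m

Pipe 1: V = 1.735 m/s, Re = 3.60×10^5, ε/D = 2.97×10^-4, f = 0.01652, h_1 = f(L/D)V²/2g = 28.57 m
Pipe 2: V = 2.975 m/s, Re = 4.72×10^5, ε/D = 6.90×10^-5, f = 0.01401, h_2 = f(L/D)V²/2g = 2.725 m
Series → Q common, losses add: H = Σh = 31.30 m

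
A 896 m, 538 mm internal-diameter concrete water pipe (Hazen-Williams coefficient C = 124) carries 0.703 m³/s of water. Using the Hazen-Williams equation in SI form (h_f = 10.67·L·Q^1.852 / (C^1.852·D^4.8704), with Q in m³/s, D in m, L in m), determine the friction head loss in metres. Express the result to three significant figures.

h_f = 10.67·896·0.703^1.852 / (124^1.852·0.538^4.8704) = 13.53 m

h_f ≈ 13.5 m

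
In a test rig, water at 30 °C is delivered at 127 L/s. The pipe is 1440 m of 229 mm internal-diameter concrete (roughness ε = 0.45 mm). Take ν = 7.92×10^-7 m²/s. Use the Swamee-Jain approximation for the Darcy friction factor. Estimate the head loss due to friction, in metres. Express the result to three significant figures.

V = 4Q/(πD²) = 4·0.127/(π·0.229²) = 3.083 m/s
Re = VD/ν = 3.083·0.229/7.92×10^-7 = 8.92×10^5 → turbulent
ε/D = 0.45/229 = 0.00197
Swamee-Jain: f = 0.02360
h_f = f(L/D)V²/(2g) = 0.02360·(1440/0.229)·3.083²/(2·9.81) = 71.92 m

h_f ≈ 71.9 m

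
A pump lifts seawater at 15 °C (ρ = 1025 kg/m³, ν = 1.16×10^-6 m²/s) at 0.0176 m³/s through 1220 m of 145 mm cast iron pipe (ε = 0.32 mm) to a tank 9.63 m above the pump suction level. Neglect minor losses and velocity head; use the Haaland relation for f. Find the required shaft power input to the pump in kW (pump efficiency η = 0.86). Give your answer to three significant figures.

P_shaft ≈ 4.51 kW

V = 4Q/(πD²) = 1.066 m/s; Re = 1.33×10^5; ε/D = 0.00221; f = 0.02518
h_f = f(L/D)V²/2g = 12.27 m
Total head H = z + h_f = 9.63 + 12.27 = 21.90 m
P_hyd = ρgQH = 1025·9.81·0.0176·21.90 = 3.875 kW
P_shaft = P_hyd/η = 3.875/0.86 = 4.506 kW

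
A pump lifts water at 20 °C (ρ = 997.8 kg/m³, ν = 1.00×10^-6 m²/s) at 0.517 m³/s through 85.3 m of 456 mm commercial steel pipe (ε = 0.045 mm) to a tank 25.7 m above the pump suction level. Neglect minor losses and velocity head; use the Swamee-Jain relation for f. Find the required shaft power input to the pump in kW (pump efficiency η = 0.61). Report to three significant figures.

P_shaft ≈ 224 kW

V = 4Q/(πD²) = 3.166 m/s; Re = 1.44×10^6; ε/D = 9.87×10^-5; f = 0.01312
h_f = f(L/D)V²/2g = 1.253 m
Total head H = z + h_f = 25.7 + 1.253 = 26.95 m
P_hyd = ρgQH = 997.8·9.81·0.517·26.95 = 136.4 kW
P_shaft = P_hyd/η = 136.4/0.61 = 223.6 kW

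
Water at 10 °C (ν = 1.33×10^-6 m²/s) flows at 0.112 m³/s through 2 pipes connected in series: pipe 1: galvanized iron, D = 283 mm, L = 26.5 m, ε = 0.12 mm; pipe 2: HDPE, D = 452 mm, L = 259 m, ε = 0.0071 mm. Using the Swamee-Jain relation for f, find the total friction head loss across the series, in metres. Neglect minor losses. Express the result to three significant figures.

Pipe 1: V = 1.781 m/s, Re = 3.79×10^5, ε/D = 4.24×10^-4, f = 0.01758, h_1 = f(L/D)V²/2g = 0.2660 m
Pipe 2: V = 0.6980 m/s, Re = 2.37×10^5, ε/D = 1.57×10^-5, f = 0.01519, h_2 = f(L/D)V²/2g = 0.2161 m
Series → Q common, losses add: H = Σh = 0.4821 m

H ≈ 0.482 m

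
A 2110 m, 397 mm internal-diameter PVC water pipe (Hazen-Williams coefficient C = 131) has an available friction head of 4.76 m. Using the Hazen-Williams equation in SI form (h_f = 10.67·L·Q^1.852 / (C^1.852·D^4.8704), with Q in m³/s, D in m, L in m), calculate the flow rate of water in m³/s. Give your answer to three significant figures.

Rearranging: Q = [h_f·C^1.852·D^4.8704 / (10.67·L)]^(1/1.852)
Q = [4.76·131^1.852·0.397^4.8704 / (10.67·2110)]^0.540 = 0.1197 m³/s

Q ≈ 0.120 m³/s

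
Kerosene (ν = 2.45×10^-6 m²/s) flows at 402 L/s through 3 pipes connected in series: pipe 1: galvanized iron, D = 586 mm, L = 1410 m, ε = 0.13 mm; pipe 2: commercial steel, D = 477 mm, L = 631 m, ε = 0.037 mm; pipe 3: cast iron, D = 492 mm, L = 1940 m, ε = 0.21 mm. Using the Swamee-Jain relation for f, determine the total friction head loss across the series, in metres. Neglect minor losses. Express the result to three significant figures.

Pipe 1: V = 1.491 m/s, Re = 3.57×10^5, ε/D = 2.22×10^-4, f = 0.01620, h_1 = f(L/D)V²/2g = 4.413 m
Pipe 2: V = 2.250 m/s, Re = 4.38×10^5, ε/D = 7.76×10^-5, f = 0.01444, h_2 = f(L/D)V²/2g = 4.926 m
Pipe 3: V = 2.114 m/s, Re = 4.25×10^5, ε/D = 4.27×10^-4, f = 0.01747, h_3 = f(L/D)V²/2g = 15.70 m
Series → Q common, losses add: H = Σh = 25.03 m

H ≈ 25.0 m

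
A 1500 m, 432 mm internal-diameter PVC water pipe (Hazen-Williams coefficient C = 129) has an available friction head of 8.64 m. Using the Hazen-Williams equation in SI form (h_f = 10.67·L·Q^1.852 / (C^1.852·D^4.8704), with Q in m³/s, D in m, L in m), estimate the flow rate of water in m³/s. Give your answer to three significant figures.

Q ≈ 0.244 m³/s

Rearranging: Q = [h_f·C^1.852·D^4.8704 / (10.67·L)]^(1/1.852)
Q = [8.64·129^1.852·0.432^4.8704 / (10.67·1500)]^0.540 = 0.2441 m³/s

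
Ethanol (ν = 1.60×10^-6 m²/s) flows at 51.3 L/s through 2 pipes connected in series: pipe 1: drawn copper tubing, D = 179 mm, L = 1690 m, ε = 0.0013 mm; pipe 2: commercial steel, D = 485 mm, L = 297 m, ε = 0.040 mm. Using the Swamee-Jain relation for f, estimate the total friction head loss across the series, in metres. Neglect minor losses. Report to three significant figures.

Pipe 1: V = 2.039 m/s, Re = 2.28×10^5, ε/D = 7.26×10^-6, f = 0.01521, h_1 = f(L/D)V²/2g = 30.43 m
Pipe 2: V = 0.2777 m/s, Re = 8.42×10^4, ε/D = 8.25×10^-5, f = 0.01897, h_2 = f(L/D)V²/2g = 0.04565 m
Series → Q common, losses add: H = Σh = 30.47 m

H ≈ 30.5 m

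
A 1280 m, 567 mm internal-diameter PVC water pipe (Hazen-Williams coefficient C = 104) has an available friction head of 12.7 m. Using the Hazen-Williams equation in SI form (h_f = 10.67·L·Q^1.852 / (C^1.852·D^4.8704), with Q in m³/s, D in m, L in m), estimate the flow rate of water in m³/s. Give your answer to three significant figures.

Rearranging: Q = [h_f·C^1.852·D^4.8704 / (10.67·L)]^(1/1.852)
Q = [12.7·104^1.852·0.567^4.8704 / (10.67·1280)]^0.540 = 0.5396 m³/s

Q ≈ 0.540 m³/s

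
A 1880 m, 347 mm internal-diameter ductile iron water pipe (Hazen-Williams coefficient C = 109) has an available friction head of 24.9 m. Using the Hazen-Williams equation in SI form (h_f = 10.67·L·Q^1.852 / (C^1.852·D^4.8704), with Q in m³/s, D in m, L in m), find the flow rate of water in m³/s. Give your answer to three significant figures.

Q ≈ 0.182 m³/s

Rearranging: Q = [h_f·C^1.852·D^4.8704 / (10.67·L)]^(1/1.852)
Q = [24.9·109^1.852·0.347^4.8704 / (10.67·1880)]^0.540 = 0.1817 m³/s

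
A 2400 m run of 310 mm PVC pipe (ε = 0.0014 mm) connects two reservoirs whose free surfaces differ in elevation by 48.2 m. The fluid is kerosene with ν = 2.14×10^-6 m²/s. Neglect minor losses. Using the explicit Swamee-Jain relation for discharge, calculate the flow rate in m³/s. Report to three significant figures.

Swamee-Jain (Type II): Q = -0.965·√(gD⁵h_f/L)·ln[ε/(3.7D) + √(3.17ν²L/(gD³h_f))]
√(gD⁵h_f/L) = √(9.81·0.310⁵·48.2/2400) = 0.02375
ε/(3.7D) = 1.22×10^-6; √(3.17ν²L/(gD³h_f)) = 4.97×10^-5
Q = -0.965·0.02375·ln(5.095×10^-5) = 0.2265 m³/s
Check: V = 3.00 m/s, Re = 4.35×10^5, f = 0.01349, h_f = 48.0 m ≈ 48.2 m ✓

Q ≈ 0.227 m³/s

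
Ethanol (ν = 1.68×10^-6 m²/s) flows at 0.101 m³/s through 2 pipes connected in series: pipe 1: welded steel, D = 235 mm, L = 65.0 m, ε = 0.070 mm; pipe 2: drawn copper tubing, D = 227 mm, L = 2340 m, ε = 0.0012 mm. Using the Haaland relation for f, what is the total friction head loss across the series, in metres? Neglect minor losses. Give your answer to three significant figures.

H ≈ 47.3 m

Pipe 1: V = 2.329 m/s, Re = 3.26×10^5, ε/D = 2.98×10^-4, f = 0.01667, h_1 = f(L/D)V²/2g = 1.274 m
Pipe 2: V = 2.496 m/s, Re = 3.37×10^5, ε/D = 5.29×10^-6, f = 0.01408, h_2 = f(L/D)V²/2g = 46.07 m
Series → Q common, losses add: H = Σh = 47.34 m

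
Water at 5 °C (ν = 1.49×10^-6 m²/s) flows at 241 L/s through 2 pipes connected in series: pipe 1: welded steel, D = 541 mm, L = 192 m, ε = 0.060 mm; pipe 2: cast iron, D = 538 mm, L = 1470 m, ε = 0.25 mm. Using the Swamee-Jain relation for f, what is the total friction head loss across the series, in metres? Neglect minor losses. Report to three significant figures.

H ≈ 3.09 m

Pipe 1: V = 1.048 m/s, Re = 3.81×10^5, ε/D = 1.11×10^-4, f = 0.01507, h_1 = f(L/D)V²/2g = 0.2996 m
Pipe 2: V = 1.060 m/s, Re = 3.83×10^5, ε/D = 4.65×10^-4, f = 0.01782, h_2 = f(L/D)V²/2g = 2.790 m
Series → Q common, losses add: H = Σh = 3.089 m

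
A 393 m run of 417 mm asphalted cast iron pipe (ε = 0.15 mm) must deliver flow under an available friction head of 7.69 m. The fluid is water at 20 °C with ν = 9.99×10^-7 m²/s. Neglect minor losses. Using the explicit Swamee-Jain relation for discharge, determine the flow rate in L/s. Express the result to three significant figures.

Q ≈ 432 L/s

Swamee-Jain (Type II): Q = -0.965·√(gD⁵h_f/L)·ln[ε/(3.7D) + √(3.17ν²L/(gD³h_f))]
√(gD⁵h_f/L) = √(9.81·0.417⁵·7.69/393) = 0.04920
ε/(3.7D) = 9.72×10^-5; √(3.17ν²L/(gD³h_f)) = 1.51×10^-5
Q = -0.965·0.04920·ln(1.123×10^-4) = 0.4318 m³/s
Check: V = 3.16 m/s, Re = 1.32×10^6, f = 0.01611, h_f = 7.73 m ≈ 7.69 m ✓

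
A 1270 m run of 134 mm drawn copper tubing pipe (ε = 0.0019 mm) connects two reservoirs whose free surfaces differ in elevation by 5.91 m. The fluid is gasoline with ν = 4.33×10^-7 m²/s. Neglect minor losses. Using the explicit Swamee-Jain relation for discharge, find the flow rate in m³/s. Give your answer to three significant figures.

Q ≈ 0.0128 m³/s

Swamee-Jain (Type II): Q = -0.965·√(gD⁵h_f/L)·ln[ε/(3.7D) + √(3.17ν²L/(gD³h_f))]
√(gD⁵h_f/L) = √(9.81·0.134⁵·5.91/1270) = 0.001404
ε/(3.7D) = 3.83×10^-6; √(3.17ν²L/(gD³h_f)) = 7.36×10^-5
Q = -0.965·0.001404·ln(7.739×10^-5) = 0.01283 m³/s
Check: V = 0.910 m/s, Re = 2.82×10^5, f = 0.01471, h_f = 5.88 m ≈ 5.91 m ✓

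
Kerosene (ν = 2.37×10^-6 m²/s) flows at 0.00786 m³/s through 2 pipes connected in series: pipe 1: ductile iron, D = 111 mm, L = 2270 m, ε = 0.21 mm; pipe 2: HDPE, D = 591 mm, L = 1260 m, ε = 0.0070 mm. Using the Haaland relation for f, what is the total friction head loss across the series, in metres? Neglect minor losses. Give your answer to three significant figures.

H ≈ 18.4 m

Pipe 1: V = 0.8122 m/s, Re = 3.80×10^4, ε/D = 0.00189, f = 0.02679, h_1 = f(L/D)V²/2g = 18.42 m
Pipe 2: V = 0.02865 m/s, Re = 7140, ε/D = 1.18×10^-5, f = 0.03396, h_2 = f(L/D)V²/2g = 0.003029 m
Series → Q common, losses add: H = Σh = 18.43 m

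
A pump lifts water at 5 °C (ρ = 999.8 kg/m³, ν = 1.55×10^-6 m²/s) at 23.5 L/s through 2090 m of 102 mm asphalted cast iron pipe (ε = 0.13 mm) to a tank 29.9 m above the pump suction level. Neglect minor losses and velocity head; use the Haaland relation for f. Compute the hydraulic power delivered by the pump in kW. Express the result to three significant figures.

V = 4Q/(πD²) = 2.876 m/s; Re = 1.89×10^5; ε/D = 0.00127; f = 0.02200
h_f = f(L/D)V²/2g = 190.1 m
Total head H = z + h_f = 29.9 + 190.1 = 220.0 m
P_hyd = ρgQH = 999.8·9.81·0.0235·220.0 = 50.70 kW

P_hyd ≈ 50.7 kW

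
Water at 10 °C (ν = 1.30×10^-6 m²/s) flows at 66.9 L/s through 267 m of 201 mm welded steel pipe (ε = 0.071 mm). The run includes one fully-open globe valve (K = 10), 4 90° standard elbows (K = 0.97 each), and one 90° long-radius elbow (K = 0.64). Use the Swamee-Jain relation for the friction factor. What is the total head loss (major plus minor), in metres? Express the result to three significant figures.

V = 4Q/(πD²) = 2.108 m/s; V²/2g = 0.2266 m
Re = 3.26×10^5, ε/D = 3.53×10^-4 → f = 0.01730 (Swamee-Jain)
Major: h_f = f(L/D)·V²/2g = 0.01730·1328·0.2266 = 5.208 m
Minor: ΣK = 14.5; h_m = ΣK·V²/2g = 3.290 m
Total H_L = 5.208 + 3.290 = 8.498 m

H_L ≈ 8.50 m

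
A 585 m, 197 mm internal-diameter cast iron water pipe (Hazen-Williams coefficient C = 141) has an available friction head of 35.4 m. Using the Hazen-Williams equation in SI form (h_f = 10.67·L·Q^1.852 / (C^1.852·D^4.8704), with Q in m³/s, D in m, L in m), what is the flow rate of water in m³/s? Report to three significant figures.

Q ≈ 0.120 m³/s

Rearranging: Q = [h_f·C^1.852·D^4.8704 / (10.67·L)]^(1/1.852)
Q = [35.4·141^1.852·0.197^4.8704 / (10.67·585)]^0.540 = 0.1205 m³/s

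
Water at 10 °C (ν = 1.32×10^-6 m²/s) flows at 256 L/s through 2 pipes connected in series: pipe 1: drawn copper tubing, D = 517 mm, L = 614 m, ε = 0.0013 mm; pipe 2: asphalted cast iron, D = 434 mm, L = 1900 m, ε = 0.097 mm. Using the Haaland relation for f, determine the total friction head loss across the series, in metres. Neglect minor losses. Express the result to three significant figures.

H ≈ 11.4 m

Pipe 1: V = 1.219 m/s, Re = 4.78×10^5, ε/D = 2.51×10^-6, f = 0.01320, h_1 = f(L/D)V²/2g = 1.188 m
Pipe 2: V = 1.730 m/s, Re = 5.69×10^5, ε/D = 2.24×10^-4, f = 0.01536, h_2 = f(L/D)V²/2g = 10.26 m
Series → Q common, losses add: H = Σh = 11.45 m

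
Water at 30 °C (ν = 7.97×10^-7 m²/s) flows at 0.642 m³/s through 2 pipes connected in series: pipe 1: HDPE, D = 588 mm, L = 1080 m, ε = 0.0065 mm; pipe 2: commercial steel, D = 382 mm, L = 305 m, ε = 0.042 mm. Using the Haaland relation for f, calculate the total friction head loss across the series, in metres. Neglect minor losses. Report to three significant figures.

H ≈ 22.0 m

Pipe 1: V = 2.364 m/s, Re = 1.74×10^6, ε/D = 1.11×10^-5, f = 0.01087, h_1 = f(L/D)V²/2g = 5.688 m
Pipe 2: V = 5.602 m/s, Re = 2.68×10^6, ε/D = 1.10×10^-4, f = 0.01275, h_2 = f(L/D)V²/2g = 16.28 m
Series → Q common, losses add: H = Σh = 21.97 m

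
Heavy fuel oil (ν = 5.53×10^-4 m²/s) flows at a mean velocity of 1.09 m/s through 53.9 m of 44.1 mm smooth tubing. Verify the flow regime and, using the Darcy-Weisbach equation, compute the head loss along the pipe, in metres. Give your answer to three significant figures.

Re = VD/ν = 1.09·0.04410/5.53×10^-4 = 86.9 → laminar (Re < 2300)
f = 64/Re = 0.7363
h_f = f(L/D)V²/(2g) = 0.7363·(53.9/0.04410)·1.09²/(2·9.81) = 54.49 m

h_f ≈ 54.5 m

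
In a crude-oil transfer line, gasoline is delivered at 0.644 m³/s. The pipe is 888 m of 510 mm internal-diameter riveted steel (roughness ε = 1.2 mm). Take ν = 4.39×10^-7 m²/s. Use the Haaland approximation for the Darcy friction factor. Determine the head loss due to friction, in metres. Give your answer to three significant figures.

V = 4Q/(πD²) = 4·0.644/(π·0.510²) = 3.153 m/s
Re = VD/ν = 3.153·0.510/4.39×10^-7 = 3.66×10^6 → turbulent
ε/D = 1.2/510 = 0.00235
Haaland: f = 0.02456
h_f = f(L/D)V²/(2g) = 0.02456·(888/0.510)·3.153²/(2·9.81) = 21.66 m

h_f ≈ 21.7 m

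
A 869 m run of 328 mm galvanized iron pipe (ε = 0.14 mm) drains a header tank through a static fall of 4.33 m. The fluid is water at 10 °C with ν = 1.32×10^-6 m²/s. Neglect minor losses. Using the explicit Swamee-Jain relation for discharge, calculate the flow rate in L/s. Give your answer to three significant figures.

Swamee-Jain (Type II): Q = -0.965·√(gD⁵h_f/L)·ln[ε/(3.7D) + √(3.17ν²L/(gD³h_f))]
√(gD⁵h_f/L) = √(9.81·0.328⁵·4.33/869) = 0.01362
ε/(3.7D) = 1.15×10^-4; √(3.17ν²L/(gD³h_f)) = 5.66×10^-5
Q = -0.965·0.01362·ln(1.719×10^-4) = 0.1140 m³/s
Check: V = 1.35 m/s, Re = 3.35×10^5, f = 0.01775, h_f = 4.36 m ≈ 4.33 m ✓

Q ≈ 114 L/s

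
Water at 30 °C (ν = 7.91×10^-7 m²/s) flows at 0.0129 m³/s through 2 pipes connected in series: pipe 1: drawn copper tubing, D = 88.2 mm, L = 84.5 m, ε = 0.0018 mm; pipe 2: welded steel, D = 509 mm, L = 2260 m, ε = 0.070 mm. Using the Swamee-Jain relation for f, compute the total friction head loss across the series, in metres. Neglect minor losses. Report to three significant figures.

Pipe 1: V = 2.111 m/s, Re = 2.35×10^5, ε/D = 2.04×10^-5, f = 0.01526, h_1 = f(L/D)V²/2g = 3.321 m
Pipe 2: V = 0.06340 m/s, Re = 4.08×10^4, ε/D = 1.38×10^-4, f = 0.02224, h_2 = f(L/D)V²/2g = 0.02023 m
Series → Q common, losses add: H = Σh = 3.341 m

H ≈ 3.34 m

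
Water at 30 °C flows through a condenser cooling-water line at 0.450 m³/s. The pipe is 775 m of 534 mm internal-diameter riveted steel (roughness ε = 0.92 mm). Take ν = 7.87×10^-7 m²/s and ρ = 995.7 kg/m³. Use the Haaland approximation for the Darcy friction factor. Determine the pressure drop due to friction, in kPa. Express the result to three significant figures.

Δp ≈ 66.2 kPa

V = 4Q/(πD²) = 4·0.450/(π·0.534²) = 2.009 m/s
Re = VD/ν = 2.009·0.534/7.87×10^-7 = 1.36×10^6 → turbulent
ε/D = 0.92/534 = 0.00172
Haaland: f = 0.02270
h_f = f(L/D)V²/(2g) = 0.02270·(775/0.534)·2.009²/(2·9.81) = 6.778 m
Δp = ρg·h_f = 995.7·9.81·6.778 = 66.21 kPa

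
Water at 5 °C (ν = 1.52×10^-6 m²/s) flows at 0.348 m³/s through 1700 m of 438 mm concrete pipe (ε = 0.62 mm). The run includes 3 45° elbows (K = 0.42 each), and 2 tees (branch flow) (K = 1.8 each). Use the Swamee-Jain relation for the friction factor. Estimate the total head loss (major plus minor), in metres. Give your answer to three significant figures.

V = 4Q/(πD²) = 2.310 m/s; V²/2g = 0.2719 m
Re = 6.66×10^5, ε/D = 0.00142 → f = 0.02187 (Swamee-Jain)
Major: h_f = f(L/D)·V²/2g = 0.02187·3881·0.2719 = 23.07 m
Minor: ΣK = 4.86; h_m = ΣK·V²/2g = 1.321 m
Total H_L = 23.07 + 1.321 = 24.39 m

H_L ≈ 24.4 m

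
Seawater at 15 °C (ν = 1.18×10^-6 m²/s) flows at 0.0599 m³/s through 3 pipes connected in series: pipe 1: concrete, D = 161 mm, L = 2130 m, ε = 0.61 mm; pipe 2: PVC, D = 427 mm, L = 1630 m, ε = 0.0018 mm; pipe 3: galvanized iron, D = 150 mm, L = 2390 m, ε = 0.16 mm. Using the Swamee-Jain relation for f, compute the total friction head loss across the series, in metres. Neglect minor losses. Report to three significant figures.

H ≈ 360 m

Pipe 1: V = 2.942 m/s, Re = 4.01×10^5, ε/D = 0.00379, f = 0.02838, h_1 = f(L/D)V²/2g = 165.6 m
Pipe 2: V = 0.4183 m/s, Re = 1.51×10^5, ε/D = 4.22×10^-6, f = 0.01644, h_2 = f(L/D)V²/2g = 0.5598 m
Pipe 3: V = 3.390 m/s, Re = 4.31×10^5, ε/D = 0.00107, f = 0.02073, h_3 = f(L/D)V²/2g = 193.5 m
Series → Q common, losses add: H = Σh = 359.7 m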